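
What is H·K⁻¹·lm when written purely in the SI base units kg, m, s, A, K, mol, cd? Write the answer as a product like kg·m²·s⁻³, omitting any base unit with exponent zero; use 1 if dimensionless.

kg·m²·s⁻²·A⁻²·K⁻¹·cd

H = Wb/A (inductance = flux per current),
    = kg·m²·s⁻²·A⁻².
lm = cd·sr = cd (luminous flux; sr is dimensionless).
Combining: H·K⁻¹·lm = (kg·m²·s⁻²·A⁻²) · K⁻¹ · cd = kg·m²·s⁻²·A⁻²·K⁻¹·cd.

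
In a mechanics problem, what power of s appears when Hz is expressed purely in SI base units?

-1

Hz = 1/s = s⁻¹ (frequency is cycles per second).
The exponent of s is -1.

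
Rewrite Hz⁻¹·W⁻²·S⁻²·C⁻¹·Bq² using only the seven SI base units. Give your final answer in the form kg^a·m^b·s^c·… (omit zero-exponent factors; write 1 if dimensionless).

s⁻²·A⁻⁵

Hz = s⁻¹.
So Hz⁻¹ = s.
W = kg·m²·s⁻³.
So W⁻² = kg⁻²·m⁻⁴·s⁶.
S = kg⁻¹·m⁻²·s³·A².
So S⁻² = kg²·m⁴·s⁻⁶·A⁻⁴.
C = s·A.
So C⁻¹ = s⁻¹·A⁻¹.
Bq = s⁻¹.
So Bq² = s⁻².
Combining: Hz⁻¹·W⁻²·S⁻²·C⁻¹·Bq² = s · (kg⁻²·m⁻⁴·s⁶) · (kg²·m⁴·s⁻⁶·A⁻⁴) · (s⁻¹·A⁻¹) · s⁻² = s⁻²·A⁻⁵.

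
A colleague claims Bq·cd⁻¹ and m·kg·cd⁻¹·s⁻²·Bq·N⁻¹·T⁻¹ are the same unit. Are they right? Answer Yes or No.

No

Left side:
  Bq = 1/s = s⁻¹ (activity is decays per second).
  Combining: Bq·cd⁻¹ = s⁻¹ · cd⁻¹ = s⁻¹·cd⁻¹.
Right side:
  Bq = 1/s = s⁻¹ (activity is decays per second).
  N = kg·m/s² = kg·m·s⁻² (force = mass × acceleration).
  So N⁻¹ = kg⁻¹·m⁻¹·s².
  T = Wb/m² (flux density = flux per area),
      = kg·s⁻²·A⁻¹.
  So T⁻¹ = kg⁻¹·s²·A.
  Combining: m·kg·cd⁻¹·s⁻²·Bq·N⁻¹·T⁻¹ = m · kg · cd⁻¹ · s⁻² · s⁻¹ · (kg⁻¹·m⁻¹·s²) · (kg⁻¹·s²·A) = kg⁻¹·s·A·cd⁻¹.
Left is s⁻¹·cd⁻¹; right is kg⁻¹·s·A·cd⁻¹ — different.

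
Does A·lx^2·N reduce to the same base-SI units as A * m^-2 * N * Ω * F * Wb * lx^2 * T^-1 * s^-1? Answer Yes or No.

Yes

Left side:
  lx = m⁻²·cd.
  So lx² = m⁻⁴·cd².
  N = kg·m·s⁻².
  Combining: A·lx²·N = A · (m⁻⁴·cd²) · (kg·m·s⁻²) = kg·m⁻³·s⁻²·A·cd².
Right side:
  N = kg·m/s² = kg·m·s⁻² (force = mass × acceleration).
  Ω = V/A (resistance = voltage per current),
      = kg·m²·s⁻³·A⁻².
  F = C/V (capacitance = charge per voltage),
      = A·s/(kg·m²·s⁻³·A⁻¹) (substituting C and V),
      = kg⁻¹·m⁻²·s⁴·A².
  Wb = V·s (flux: a volt is a weber per second),
      = kg·m²·s⁻²·A⁻¹.
  lx = lm/m² (illuminance = luminous flux per area),
      = m⁻²·cd.
  So lx² = m⁻⁴·cd².
  T = Wb/m² (flux density = flux per area),
      = kg·s⁻²·A⁻¹.
  So T⁻¹ = kg⁻¹·s²·A.
  Combining: A·m⁻²·N·Ω·F·Wb·lx²·T⁻¹·s⁻¹ = A · m⁻² · (kg·m·s⁻²) · (kg·m²·s⁻³·A⁻²) · (kg⁻¹·m⁻²·s⁴·A²) · (kg·m²·s⁻²·A⁻¹) · (m⁻⁴·cd²) · (kg⁻¹·s²·A) · s⁻¹ = kg·m⁻³·s⁻²·A·cd².
Both reduce to kg·m⁻³·s⁻²·A·cd².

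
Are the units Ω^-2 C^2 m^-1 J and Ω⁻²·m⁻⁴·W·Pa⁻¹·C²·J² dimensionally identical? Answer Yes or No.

No

Left side:
  Ω = V/A (resistance = voltage per current),
      = kg·m²·s⁻³·A⁻².
  So Ω⁻² = kg⁻²·m⁻⁴·s⁶·A⁴.
  C = A·s = s·A (charge = current × time).
  So C² = s²·A².
  J = N·m (work = force × distance),
      = kg·m²·s⁻².
  Combining: Ω⁻²·C²·m⁻¹·J = (kg⁻²·m⁻⁴·s⁶·A⁴) · (s²·A²) · m⁻¹ · (kg·m²·s⁻²) = kg⁻¹·m⁻³·s⁶·A⁶.
Right side:
  Ω = V/A (resistance = voltage per current),
      = kg·m²·s⁻³·A⁻².
  So Ω⁻² = kg⁻²·m⁻⁴·s⁶·A⁴.
  W = J/s (power = energy per time),
      = kg·m²·s⁻³.
  Pa = N/m² (pressure = force per area),
      = kg·m⁻¹·s⁻².
  So Pa⁻¹ = kg⁻¹·m·s².
  C = A·s = s·A (charge = current × time).
  So C² = s²·A².
  J = N·m (work = force × distance),
      = kg·m²·s⁻².
  So J² = kg²·m⁴·s⁻⁴.
  Combining: Ω⁻²·m⁻⁴·W·Pa⁻¹·C²·J² = (kg⁻²·m⁻⁴·s⁶·A⁴) · m⁻⁴ · (kg·m²·s⁻³) · (kg⁻¹·m·s²) · (s²·A²) · (kg²·m⁴·s⁻⁴) = m⁻¹·s³·A⁶.
Left is kg⁻¹·m⁻³·s⁶·A⁶; right is m⁻¹·s³·A⁶ — different.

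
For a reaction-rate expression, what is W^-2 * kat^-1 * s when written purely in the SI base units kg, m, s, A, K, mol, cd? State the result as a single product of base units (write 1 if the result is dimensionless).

kg⁻²·m⁻⁴·s⁸·mol⁻¹

W = J/s (power = energy per time),
    = kg·m²·s⁻³.
So W⁻² = kg⁻²·m⁻⁴·s⁶.
kat = mol/s = s⁻¹·mol (catalytic activity).
So kat⁻¹ = s·mol⁻¹.
Combining: W⁻²·kat⁻¹·s = (kg⁻²·m⁻⁴·s⁶) · (s·mol⁻¹) · s = kg⁻²·m⁻⁴·s⁸·mol⁻¹.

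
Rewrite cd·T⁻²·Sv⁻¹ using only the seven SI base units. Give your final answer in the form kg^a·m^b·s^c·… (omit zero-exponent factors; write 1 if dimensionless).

kg⁻²·m⁻²·s⁶·A²·cd

T = Wb/m² (flux density = flux per area),
    = kg·s⁻²·A⁻¹.
So T⁻² = kg⁻²·s⁴·A².
Sv = J/kg (equivalent dose = energy per mass),
    = m²·s⁻².
So Sv⁻¹ = m⁻²·s².
Combining: cd·T⁻²·Sv⁻¹ = cd · (kg⁻²·s⁴·A²) · (m⁻²·s²) = kg⁻²·m⁻²·s⁶·A²·cd.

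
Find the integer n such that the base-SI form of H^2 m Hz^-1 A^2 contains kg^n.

2

H = Wb/A (inductance = flux per current),
    = kg·m²·s⁻²·A⁻².
So H² = kg²·m⁴·s⁻⁴·A⁻⁴.
Hz = 1/s = s⁻¹ (frequency is cycles per second).
So Hz⁻¹ = s.
Combining: H²·m·Hz⁻¹·A² = (kg²·m⁴·s⁻⁴·A⁻⁴) · m · s · A² = kg²·m⁵·s⁻³·A⁻².
The exponent of kg is 2.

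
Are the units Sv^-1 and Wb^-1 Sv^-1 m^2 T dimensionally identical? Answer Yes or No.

Left side:
  Sv = m²·s⁻².
  So Sv⁻¹ = m⁻²·s².
Right side:
  Wb = V·s (flux: a volt is a weber per second),
      = kg·m²·s⁻²·A⁻¹.
  So Wb⁻¹ = kg⁻¹·m⁻²·s²·A.
  Sv = J/kg (equivalent dose = energy per mass),
      = m²·s⁻².
  So Sv⁻¹ = m⁻²·s².
  T = Wb/m² (flux density = flux per area),
      = kg·s⁻²·A⁻¹.
  Combining: Wb⁻¹·Sv⁻¹·m²·T = (kg⁻¹·m⁻²·s²·A) · (m⁻²·s²) · m² · (kg·s⁻²·A⁻¹) = m⁻²·s².
Both reduce to m⁻²·s².

Yes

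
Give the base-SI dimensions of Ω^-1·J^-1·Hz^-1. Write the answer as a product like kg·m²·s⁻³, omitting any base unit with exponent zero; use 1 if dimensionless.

kg⁻²·m⁻⁴·s⁶·A²

Ω = V/A (resistance = voltage per current),
    = kg·m²·s⁻³·A⁻².
So Ω⁻¹ = kg⁻¹·m⁻²·s³·A².
J = N·m (work = force × distance),
    = kg·m²·s⁻².
So J⁻¹ = kg⁻¹·m⁻²·s².
Hz = 1/s = s⁻¹ (frequency is cycles per second).
So Hz⁻¹ = s.
Combining: Ω⁻¹·J⁻¹·Hz⁻¹ = (kg⁻¹·m⁻²·s³·A²) · (kg⁻¹·m⁻²·s²) · s = kg⁻²·m⁻⁴·s⁶·A².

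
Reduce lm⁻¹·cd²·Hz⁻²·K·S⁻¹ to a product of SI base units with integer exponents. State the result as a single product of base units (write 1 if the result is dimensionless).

lm = cd·sr = cd (luminous flux; sr is dimensionless).
So lm⁻¹ = cd⁻¹.
Hz = 1/s = s⁻¹ (frequency is cycles per second).
So Hz⁻² = s².
S = 1/Ω (conductance is reciprocal resistance),
    = kg⁻¹·m⁻²·s³·A².
So S⁻¹ = kg·m²·s⁻³·A⁻².
Combining: lm⁻¹·cd²·Hz⁻²·K·S⁻¹ = cd⁻¹ · cd² · s² · K · (kg·m²·s⁻³·A⁻²) = kg·m²·s⁻¹·A⁻²·K·cd.

kg·m²·s⁻¹·A⁻²·K·cd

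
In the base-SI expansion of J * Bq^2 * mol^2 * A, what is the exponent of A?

1

J = N·m (work = force × distance),
    = kg·m²·s⁻².
Bq = 1/s = s⁻¹ (activity is decays per second).
So Bq² = s⁻².
Combining: J·Bq²·mol²·A = (kg·m²·s⁻²) · s⁻² · mol² · A = kg·m²·s⁻⁴·A·mol².
The exponent of A is 1.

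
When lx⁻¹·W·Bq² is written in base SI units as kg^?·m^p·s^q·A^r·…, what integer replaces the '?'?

lx = lm/m² (illuminance = luminous flux per area),
    = m⁻²·cd.
So lx⁻¹ = m²·cd⁻¹.
W = J/s (power = energy per time),
    = kg·m²·s⁻³.
Bq = 1/s = s⁻¹ (activity is decays per second).
So Bq² = s⁻².
Combining: lx⁻¹·W·Bq² = (m²·cd⁻¹) · (kg·m²·s⁻³) · s⁻² = kg·m⁴·s⁻⁵·cd⁻¹.
The exponent of kg is 1.

1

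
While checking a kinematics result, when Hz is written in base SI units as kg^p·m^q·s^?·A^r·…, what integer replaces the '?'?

Hz = 1/s = s⁻¹ (frequency is cycles per second).
The exponent of s is -1.

-1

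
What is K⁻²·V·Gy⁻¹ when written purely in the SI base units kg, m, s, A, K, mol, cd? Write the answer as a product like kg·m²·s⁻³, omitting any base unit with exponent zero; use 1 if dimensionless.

V = W/A (potential = power per current),
    = kg·m²·s⁻³·A⁻¹.
Gy = J/kg (absorbed dose = energy per mass),
    = m²·s⁻².
So Gy⁻¹ = m⁻²·s².
Combining: K⁻²·V·Gy⁻¹ = K⁻² · (kg·m²·s⁻³·A⁻¹) · (m⁻²·s²) = kg·s⁻¹·A⁻¹·K⁻².

kg·s⁻¹·A⁻¹·K⁻²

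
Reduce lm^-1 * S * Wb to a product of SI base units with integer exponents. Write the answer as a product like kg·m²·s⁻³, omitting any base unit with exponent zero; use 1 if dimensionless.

s·A·cd⁻¹

lm = cd·sr = cd (luminous flux; sr is dimensionless).
So lm⁻¹ = cd⁻¹.
S = 1/Ω (conductance is reciprocal resistance),
    = kg⁻¹·m⁻²·s³·A².
Wb = V·s (flux: a volt is a weber per second),
    = kg·m²·s⁻²·A⁻¹.
Combining: lm⁻¹·S·Wb = cd⁻¹ · (kg⁻¹·m⁻²·s³·A²) · (kg·m²·s⁻²·A⁻¹) = s·A·cd⁻¹.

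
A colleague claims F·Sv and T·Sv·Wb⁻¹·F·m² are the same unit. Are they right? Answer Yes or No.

Left side:
  F = C/V (capacitance = charge per voltage),
      = A·s/(kg·m²·s⁻³·A⁻¹) (substituting C and V),
      = kg⁻¹·m⁻²·s⁴·A².
  Sv = J/kg (equivalent dose = energy per mass),
      = m²·s⁻².
  Combining: F·Sv = (kg⁻¹·m⁻²·s⁴·A²) · (m²·s⁻²) = kg⁻¹·s²·A².
Right side:
  T = kg·s⁻²·A⁻¹.
  Sv = m²·s⁻².
  Wb = kg·m²·s⁻²·A⁻¹.
  So Wb⁻¹ = kg⁻¹·m⁻²·s²·A.
  F = kg⁻¹·m⁻²·s⁴·A².
  Combining: T·Sv·Wb⁻¹·F·m² = (kg·s⁻²·A⁻¹) · (m²·s⁻²) · (kg⁻¹·m⁻²·s²·A) · (kg⁻¹·m⁻²·s⁴·A²) · m² = kg⁻¹·s²·A².
Both reduce to kg⁻¹·s²·A².

Yes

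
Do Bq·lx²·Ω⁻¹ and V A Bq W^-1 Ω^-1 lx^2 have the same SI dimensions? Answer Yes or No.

Left side:
  Bq = 1/s = s⁻¹ (activity is decays per second).
  lx = lm/m² (illuminance = luminous flux per area),
      = m⁻²·cd.
  So lx² = m⁻⁴·cd².
  Ω = V/A (resistance = voltage per current),
      = kg·m²·s⁻³·A⁻².
  So Ω⁻¹ = kg⁻¹·m⁻²·s³·A².
  Combining: Bq·lx²·Ω⁻¹ = s⁻¹ · (m⁻⁴·cd²) · (kg⁻¹·m⁻²·s³·A²) = kg⁻¹·m⁻⁶·s²·A²·cd².
Right side:
  V = kg·m²·s⁻³·A⁻¹.
  Bq = s⁻¹.
  W = kg·m²·s⁻³.
  So W⁻¹ = kg⁻¹·m⁻²·s³.
  Ω = kg·m²·s⁻³·A⁻².
  So Ω⁻¹ = kg⁻¹·m⁻²·s³·A².
  lx = m⁻²·cd.
  So lx² = m⁻⁴·cd².
  Combining: V·A·Bq·W⁻¹·Ω⁻¹·lx² = (kg·m²·s⁻³·A⁻¹) · A · s⁻¹ · (kg⁻¹·m⁻²·s³) · (kg⁻¹·m⁻²·s³·A²) · (m⁻⁴·cd²) = kg⁻¹·m⁻⁶·s²·A²·cd².
Both reduce to kg⁻¹·m⁻⁶·s²·A²·cd².

Yes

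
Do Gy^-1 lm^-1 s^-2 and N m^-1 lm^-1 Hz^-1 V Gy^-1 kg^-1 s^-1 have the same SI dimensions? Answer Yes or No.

No

Left side:
  Gy = J/kg (absorbed dose = energy per mass),
      = m²·s⁻².
  So Gy⁻¹ = m⁻²·s².
  lm = cd·sr = cd (luminous flux; sr is dimensionless).
  So lm⁻¹ = cd⁻¹.
  Combining: Gy⁻¹·lm⁻¹·s⁻² = (m⁻²·s²) · cd⁻¹ · s⁻² = m⁻²·cd⁻¹.
Right side:
  N = kg·m/s² = kg·m·s⁻² (force = mass × acceleration).
  lm = cd·sr = cd (luminous flux; sr is dimensionless).
  So lm⁻¹ = cd⁻¹.
  Hz = 1/s = s⁻¹ (frequency is cycles per second).
  So Hz⁻¹ = s.
  V = W/A (potential = power per current),
      = kg·m²·s⁻³·A⁻¹.
  Gy = J/kg (absorbed dose = energy per mass),
      = m²·s⁻².
  So Gy⁻¹ = m⁻²·s².
  Combining: N·m⁻¹·lm⁻¹·Hz⁻¹·V·Gy⁻¹·kg⁻¹·s⁻¹ = (kg·m·s⁻²) · m⁻¹ · cd⁻¹ · s · (kg·m²·s⁻³·A⁻¹) · (m⁻²·s²) · kg⁻¹ · s⁻¹ = kg·s⁻³·A⁻¹·cd⁻¹.
Left is m⁻²·cd⁻¹; right is kg·s⁻³·A⁻¹·cd⁻¹ — different.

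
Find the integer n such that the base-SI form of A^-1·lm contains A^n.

-1

lm = cd.
Combining: A⁻¹·lm = A⁻¹ · cd = A⁻¹·cd.
The exponent of A is -1.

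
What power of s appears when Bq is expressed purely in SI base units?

Bq = 1/s = s⁻¹ (activity is decays per second).
The exponent of s is -1.

-1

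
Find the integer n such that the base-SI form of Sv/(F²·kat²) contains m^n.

F = kg⁻¹·m⁻²·s⁴·A².
So F⁻² = kg²·m⁴·s⁻⁸·A⁻⁴.
kat = s⁻¹·mol.
So kat⁻² = s²·mol⁻².
Sv = m²·s⁻².
Combining: F⁻²·kat⁻²·Sv = (kg²·m⁴·s⁻⁸·A⁻⁴) · (s²·mol⁻²) · (m²·s⁻²) = kg²·m⁶·s⁻⁸·A⁻⁴·mol⁻².
The exponent of m is 6.

6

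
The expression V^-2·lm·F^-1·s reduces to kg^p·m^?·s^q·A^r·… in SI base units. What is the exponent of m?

V = W/A (potential = power per current),
    = kg·m²·s⁻³·A⁻¹.
So V⁻² = kg⁻²·m⁻⁴·s⁶·A².
lm = cd·sr = cd (luminous flux; sr is dimensionless).
F = C/V (capacitance = charge per voltage),
    = A·s/(kg·m²·s⁻³·A⁻¹) (substituting C and V),
    = kg⁻¹·m⁻²·s⁴·A².
So F⁻¹ = kg·m²·s⁻⁴·A⁻².
Combining: V⁻²·lm·F⁻¹·s = (kg⁻²·m⁻⁴·s⁶·A²) · cd · (kg·m²·s⁻⁴·A⁻²) · s = kg⁻¹·m⁻²·s³·cd.
The exponent of m is -2.

-2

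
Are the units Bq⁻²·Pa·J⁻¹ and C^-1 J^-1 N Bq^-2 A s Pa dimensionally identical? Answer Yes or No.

No

Left side:
  Bq = 1/s = s⁻¹ (activity is decays per second).
  So Bq⁻² = s².
  Pa = N/m² (pressure = force per area),
      = kg·m⁻¹·s⁻².
  J = N·m (work = force × distance),
      = kg·m²·s⁻².
  So J⁻¹ = kg⁻¹·m⁻²·s².
  Combining: Bq⁻²·Pa·J⁻¹ = s² · (kg·m⁻¹·s⁻²) · (kg⁻¹·m⁻²·s²) = m⁻³·s².
Right side:
  C = A·s = s·A (charge = current × time).
  So C⁻¹ = s⁻¹·A⁻¹.
  J = N·m (work = force × distance),
      = kg·m²·s⁻².
  So J⁻¹ = kg⁻¹·m⁻²·s².
  N = kg·m/s² = kg·m·s⁻² (force = mass × acceleration).
  Bq = 1/s = s⁻¹ (activity is decays per second).
  So Bq⁻² = s².
  Pa = N/m² (pressure = force per area),
      = kg·m⁻¹·s⁻².
  Combining: C⁻¹·J⁻¹·N·Bq⁻²·A·s·Pa = (s⁻¹·A⁻¹) · (kg⁻¹·m⁻²·s²) · (kg·m·s⁻²) · s² · A · s · (kg·m⁻¹·s⁻²) = kg·m⁻².
Left is m⁻³·s²; right is kg·m⁻² — different.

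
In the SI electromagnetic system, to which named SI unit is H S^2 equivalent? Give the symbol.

H = kg·m²·s⁻²·A⁻².
S = kg⁻¹·m⁻²·s³·A².
So S² = kg⁻²·m⁻⁴·s⁶·A⁴.
Combining: H·S² = (kg·m²·s⁻²·A⁻²) · (kg⁻²·m⁻⁴·s⁶·A⁴) = kg⁻¹·m⁻²·s⁴·A².
kg⁻¹·m⁻²·s⁴·A² is the base-SI form of the farad.

F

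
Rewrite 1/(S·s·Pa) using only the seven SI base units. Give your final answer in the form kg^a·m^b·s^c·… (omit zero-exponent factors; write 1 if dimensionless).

S = 1/Ω (conductance is reciprocal resistance),
    = kg⁻¹·m⁻²·s³·A².
So S⁻¹ = kg·m²·s⁻³·A⁻².
Pa = N/m² (pressure = force per area),
    = kg·m⁻¹·s⁻².
So Pa⁻¹ = kg⁻¹·m·s².
Combining: S⁻¹·s⁻¹·Pa⁻¹ = (kg·m²·s⁻³·A⁻²) · s⁻¹ · (kg⁻¹·m·s²) = m³·s⁻²·A⁻².

m³·s⁻²·A⁻²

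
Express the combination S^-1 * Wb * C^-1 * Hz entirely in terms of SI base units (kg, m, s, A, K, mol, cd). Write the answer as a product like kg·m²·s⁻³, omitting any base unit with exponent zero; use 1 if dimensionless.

S = 1/Ω (conductance is reciprocal resistance),
    = kg⁻¹·m⁻²·s³·A².
So S⁻¹ = kg·m²·s⁻³·A⁻².
Wb = V·s (flux: a volt is a weber per second),
    = kg·m²·s⁻²·A⁻¹.
C = A·s = s·A (charge = current × time).
So C⁻¹ = s⁻¹·A⁻¹.
Hz = 1/s = s⁻¹ (frequency is cycles per second).
Combining: S⁻¹·Wb·C⁻¹·Hz = (kg·m²·s⁻³·A⁻²) · (kg·m²·s⁻²·A⁻¹) · (s⁻¹·A⁻¹) · s⁻¹ = kg²·m⁴·s⁻⁷·A⁻⁴.

kg²·m⁴·s⁻⁷·A⁻⁴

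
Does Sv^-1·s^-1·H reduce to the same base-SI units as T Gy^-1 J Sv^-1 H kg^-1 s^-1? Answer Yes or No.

Left side:
  Sv = J/kg (equivalent dose = energy per mass),
      = m²·s⁻².
  So Sv⁻¹ = m⁻²·s².
  H = Wb/A (inductance = flux per current),
      = kg·m²·s⁻²·A⁻².
  Combining: Sv⁻¹·s⁻¹·H = (m⁻²·s²) · s⁻¹ · (kg·m²·s⁻²·A⁻²) = kg·s⁻¹·A⁻².
Right side:
  T = kg·s⁻²·A⁻¹.
  Gy = m²·s⁻².
  So Gy⁻¹ = m⁻²·s².
  J = kg·m²·s⁻².
  Sv = m²·s⁻².
  So Sv⁻¹ = m⁻²·s².
  H = kg·m²·s⁻²·A⁻².
  Combining: T·Gy⁻¹·J·Sv⁻¹·H·kg⁻¹·s⁻¹ = (kg·s⁻²·A⁻¹) · (m⁻²·s²) · (kg·m²·s⁻²) · (m⁻²·s²) · (kg·m²·s⁻²·A⁻²) · kg⁻¹ · s⁻¹ = kg²·s⁻³·A⁻³.
Left is kg·s⁻¹·A⁻²; right is kg²·s⁻³·A⁻³ — different.

No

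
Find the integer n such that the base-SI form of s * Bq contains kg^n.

0

Bq = 1/s = s⁻¹ (activity is decays per second).
Combining: s·Bq = s · s⁻¹ = 1.
The exponent of kg is 0.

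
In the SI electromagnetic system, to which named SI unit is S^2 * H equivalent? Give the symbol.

S = 1/Ω (conductance is reciprocal resistance),
    = kg⁻¹·m⁻²·s³·A².
So S² = kg⁻²·m⁻⁴·s⁶·A⁴.
H = Wb/A (inductance = flux per current),
    = kg·m²·s⁻²·A⁻².
Combining: S²·H = (kg⁻²·m⁻⁴·s⁶·A⁴) · (kg·m²·s⁻²·A⁻²) = kg⁻¹·m⁻²·s⁴·A².
kg⁻¹·m⁻²·s⁴·A² is the base-SI form of the farad.

F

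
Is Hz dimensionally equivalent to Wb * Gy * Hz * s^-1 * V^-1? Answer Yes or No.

No

Left side:
  Hz = 1/s = s⁻¹ (frequency is cycles per second).
Right side:
  Wb = V·s (flux: a volt is a weber per second),
      = kg·m²·s⁻²·A⁻¹.
  Gy = J/kg (absorbed dose = energy per mass),
      = m²·s⁻².
  Hz = 1/s = s⁻¹ (frequency is cycles per second).
  V = W/A (potential = power per current),
      = kg·m²·s⁻³·A⁻¹.
  So V⁻¹ = kg⁻¹·m⁻²·s³·A.
  Combining: Wb·Gy·Hz·s⁻¹·V⁻¹ = (kg·m²·s⁻²·A⁻¹) · (m²·s⁻²) · s⁻¹ · s⁻¹ · (kg⁻¹·m⁻²·s³·A) = m²·s⁻³.
Left is s⁻¹; right is m²·s⁻³ — different.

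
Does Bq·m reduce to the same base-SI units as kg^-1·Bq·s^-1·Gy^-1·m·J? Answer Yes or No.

No

Left side:
  Bq = 1/s = s⁻¹ (activity is decays per second).
  Combining: Bq·m = s⁻¹ · m = m·s⁻¹.
Right side:
  Bq = 1/s = s⁻¹ (activity is decays per second).
  Gy = J/kg (absorbed dose = energy per mass),
      = m²·s⁻².
  So Gy⁻¹ = m⁻²·s².
  J = N·m (work = force × distance),
      = kg·m²·s⁻².
  Combining: kg⁻¹·Bq·s⁻¹·Gy⁻¹·m·J = kg⁻¹ · s⁻¹ · s⁻¹ · (m⁻²·s²) · m · (kg·m²·s⁻²) = m·s⁻².
Left is m·s⁻¹; right is m·s⁻² — different.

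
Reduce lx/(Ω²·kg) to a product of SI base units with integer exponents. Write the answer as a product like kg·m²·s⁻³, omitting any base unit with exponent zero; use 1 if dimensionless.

Ω = kg·m²·s⁻³·A⁻².
So Ω⁻² = kg⁻²·m⁻⁴·s⁶·A⁴.
lx = m⁻²·cd.
Combining: Ω⁻²·kg⁻¹·lx = (kg⁻²·m⁻⁴·s⁶·A⁴) · kg⁻¹ · (m⁻²·cd) = kg⁻³·m⁻⁶·s⁶·A⁴·cd.

kg⁻³·m⁻⁶·s⁶·A⁴·cd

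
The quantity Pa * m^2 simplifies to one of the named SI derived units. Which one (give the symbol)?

N

Pa = N/m² (pressure = force per area),
    = kg·m⁻¹·s⁻².
Combining: Pa·m² = (kg·m⁻¹·s⁻²) · m² = kg·m·s⁻².
kg·m·s⁻² is the base-SI form of the newton.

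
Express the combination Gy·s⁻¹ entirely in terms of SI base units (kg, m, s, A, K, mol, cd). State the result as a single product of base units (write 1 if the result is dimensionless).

m²·s⁻³

Gy = m²·s⁻².
Combining: Gy·s⁻¹ = (m²·s⁻²) · s⁻¹ = m²·s⁻³.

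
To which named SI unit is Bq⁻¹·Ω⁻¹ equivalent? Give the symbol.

Bq = 1/s = s⁻¹ (activity is decays per second).
So Bq⁻¹ = s.
Ω = V/A (resistance = voltage per current),
    = kg·m²·s⁻³·A⁻².
So Ω⁻¹ = kg⁻¹·m⁻²·s³·A².
Combining: Bq⁻¹·Ω⁻¹ = s · (kg⁻¹·m⁻²·s³·A²) = kg⁻¹·m⁻²·s⁴·A².
kg⁻¹·m⁻²·s⁴·A² is the base-SI form of the farad.

F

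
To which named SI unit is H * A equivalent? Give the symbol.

H = Wb/A (inductance = flux per current),
    = kg·m²·s⁻²·A⁻².
Combining: H·A = (kg·m²·s⁻²·A⁻²) · A = kg·m²·s⁻²·A⁻¹.
kg·m²·s⁻²·A⁻¹ is the base-SI form of the weber.

Wb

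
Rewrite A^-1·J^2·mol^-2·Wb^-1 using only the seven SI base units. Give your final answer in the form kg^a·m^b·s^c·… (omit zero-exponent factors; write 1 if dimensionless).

J = N·m (work = force × distance),
    = kg·m²·s⁻².
So J² = kg²·m⁴·s⁻⁴.
Wb = V·s (flux: a volt is a weber per second),
    = kg·m²·s⁻²·A⁻¹.
So Wb⁻¹ = kg⁻¹·m⁻²·s²·A.
Combining: A⁻¹·J²·mol⁻²·Wb⁻¹ = A⁻¹ · (kg²·m⁴·s⁻⁴) · mol⁻² · (kg⁻¹·m⁻²·s²·A) = kg·m²·s⁻²·mol⁻².

kg·m²·s⁻²·mol⁻²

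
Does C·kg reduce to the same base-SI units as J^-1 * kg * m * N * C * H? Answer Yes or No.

No

Left side:
  C = s·A.
  Combining: C·kg = (s·A) · kg = kg·s·A.
Right side:
  J = N·m (work = force × distance),
      = kg·m²·s⁻².
  So J⁻¹ = kg⁻¹·m⁻²·s².
  N = kg·m/s² = kg·m·s⁻² (force = mass × acceleration).
  C = A·s = s·A (charge = current × time).
  H = Wb/A (inductance = flux per current),
      = kg·m²·s⁻²·A⁻².
  Combining: J⁻¹·kg·m·N·C·H = (kg⁻¹·m⁻²·s²) · kg · m · (kg·m·s⁻²) · (s·A) · (kg·m²·s⁻²·A⁻²) = kg²·m²·s⁻¹·A⁻¹.
Left is kg·s·A; right is kg²·m²·s⁻¹·A⁻¹ — different.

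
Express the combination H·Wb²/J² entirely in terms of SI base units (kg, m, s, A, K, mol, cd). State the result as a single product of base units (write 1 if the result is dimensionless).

kg·m²·s⁻²·A⁻⁴

H = kg·m²·s⁻²·A⁻².
J = kg·m²·s⁻².
So J⁻² = kg⁻²·m⁻⁴·s⁴.
Wb = kg·m²·s⁻²·A⁻¹.
So Wb² = kg²·m⁴·s⁻⁴·A⁻².
Combining: H·J⁻²·Wb² = (kg·m²·s⁻²·A⁻²) · (kg⁻²·m⁻⁴·s⁴) · (kg²·m⁴·s⁻⁴·A⁻²) = kg·m²·s⁻²·A⁻⁴.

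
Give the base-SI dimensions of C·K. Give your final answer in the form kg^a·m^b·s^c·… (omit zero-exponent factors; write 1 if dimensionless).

C = A·s = s·A (charge = current × time).
Combining: C·K = (s·A) · K = s·A·K.

s·A·K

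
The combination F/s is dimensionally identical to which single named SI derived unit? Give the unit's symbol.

F = C/V (capacitance = charge per voltage),
    = A·s/(kg·m²·s⁻³·A⁻¹) (substituting C and V),
    = kg⁻¹·m⁻²·s⁴·A².
Combining: F·s⁻¹ = (kg⁻¹·m⁻²·s⁴·A²) · s⁻¹ = kg⁻¹·m⁻²·s³·A².
kg⁻¹·m⁻²·s³·A² is the base-SI form of the siemens.

S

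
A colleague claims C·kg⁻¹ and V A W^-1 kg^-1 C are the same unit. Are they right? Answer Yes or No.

Yes

Left side:
  C = s·A.
  Combining: C·kg⁻¹ = (s·A) · kg⁻¹ = kg⁻¹·s·A.
Right side:
  V = kg·m²·s⁻³·A⁻¹.
  W = kg·m²·s⁻³.
  So W⁻¹ = kg⁻¹·m⁻²·s³.
  C = s·A.
  Combining: V·A·W⁻¹·kg⁻¹·C = (kg·m²·s⁻³·A⁻¹) · A · (kg⁻¹·m⁻²·s³) · kg⁻¹ · (s·A) = kg⁻¹·s·A.
Both reduce to kg⁻¹·s·A.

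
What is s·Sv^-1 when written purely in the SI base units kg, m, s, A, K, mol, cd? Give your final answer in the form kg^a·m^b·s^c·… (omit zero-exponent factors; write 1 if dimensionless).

m⁻²·s³

Sv = m²·s⁻².
So Sv⁻¹ = m⁻²·s².
Combining: s·Sv⁻¹ = s · (m⁻²·s²) = m⁻²·s³.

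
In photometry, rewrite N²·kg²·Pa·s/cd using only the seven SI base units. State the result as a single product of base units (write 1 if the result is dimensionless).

kg⁵·m·s⁻⁵·cd⁻¹

N = kg·m/s² = kg·m·s⁻² (force = mass × acceleration).
So N² = kg²·m²·s⁻⁴.
Pa = N/m² (pressure = force per area),
    = kg·m⁻¹·s⁻².
Combining: N²·kg²·Pa·s·cd⁻¹ = (kg²·m²·s⁻⁴) · kg² · (kg·m⁻¹·s⁻²) · s · cd⁻¹ = kg⁵·m·s⁻⁵·cd⁻¹.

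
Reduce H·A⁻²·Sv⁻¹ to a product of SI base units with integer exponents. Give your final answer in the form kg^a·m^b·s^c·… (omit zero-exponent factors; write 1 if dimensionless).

kg·A⁻⁴

H = kg·m²·s⁻²·A⁻².
Sv = m²·s⁻².
So Sv⁻¹ = m⁻²·s².
Combining: H·A⁻²·Sv⁻¹ = (kg·m²·s⁻²·A⁻²) · A⁻² · (m⁻²·s²) = kg·A⁻⁴.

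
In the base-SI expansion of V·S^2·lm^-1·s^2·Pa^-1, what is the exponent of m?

V = kg·m²·s⁻³·A⁻¹.
S = kg⁻¹·m⁻²·s³·A².
So S² = kg⁻²·m⁻⁴·s⁶·A⁴.
lm = cd.
So lm⁻¹ = cd⁻¹.
Pa = kg·m⁻¹·s⁻².
So Pa⁻¹ = kg⁻¹·m·s².
Combining: V·S²·lm⁻¹·s²·Pa⁻¹ = (kg·m²·s⁻³·A⁻¹) · (kg⁻²·m⁻⁴·s⁶·A⁴) · cd⁻¹ · s² · (kg⁻¹·m·s²) = kg⁻²·m⁻¹·s⁷·A³·cd⁻¹.
The exponent of m is -1.

-1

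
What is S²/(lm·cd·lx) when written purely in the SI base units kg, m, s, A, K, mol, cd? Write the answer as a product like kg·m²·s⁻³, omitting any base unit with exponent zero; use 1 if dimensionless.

kg⁻²·m⁻²·s⁶·A⁴·cd⁻³

lm = cd.
So lm⁻¹ = cd⁻¹.
S = kg⁻¹·m⁻²·s³·A².
So S² = kg⁻²·m⁻⁴·s⁶·A⁴.
lx = m⁻²·cd.
So lx⁻¹ = m²·cd⁻¹.
Combining: lm⁻¹·cd⁻¹·S²·lx⁻¹ = cd⁻¹ · cd⁻¹ · (kg⁻²·m⁻⁴·s⁶·A⁴) · (m²·cd⁻¹) = kg⁻²·m⁻²·s⁶·A⁴·cd⁻³.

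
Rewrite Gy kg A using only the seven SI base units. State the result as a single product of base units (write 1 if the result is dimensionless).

kg·m²·s⁻²·A

Gy = J/kg (absorbed dose = energy per mass),
    = m²·s⁻².
Combining: Gy·kg·A = (m²·s⁻²) · kg · A = kg·m²·s⁻²·A.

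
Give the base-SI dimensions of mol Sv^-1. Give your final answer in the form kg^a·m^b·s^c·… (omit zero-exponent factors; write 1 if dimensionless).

Sv = J/kg (equivalent dose = energy per mass),
    = m²·s⁻².
So Sv⁻¹ = m⁻²·s².
Combining: mol·Sv⁻¹ = mol · (m⁻²·s²) = m⁻²·s²·mol.

m⁻²·s²·mol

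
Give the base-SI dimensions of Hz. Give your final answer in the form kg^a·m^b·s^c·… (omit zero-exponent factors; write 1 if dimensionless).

Hz = s⁻¹.

s⁻¹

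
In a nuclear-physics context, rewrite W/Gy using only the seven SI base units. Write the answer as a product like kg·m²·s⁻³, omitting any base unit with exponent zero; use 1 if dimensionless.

W = J/s (power = energy per time),
    = kg·m²·s⁻³.
Gy = J/kg (absorbed dose = energy per mass),
    = m²·s⁻².
So Gy⁻¹ = m⁻²·s².
Combining: W·Gy⁻¹ = (kg·m²·s⁻³) · (m⁻²·s²) = kg·s⁻¹.

kg·s⁻¹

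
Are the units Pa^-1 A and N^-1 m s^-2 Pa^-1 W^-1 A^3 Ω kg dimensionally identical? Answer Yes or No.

Yes

Left side:
  Pa = N/m² (pressure = force per area),
      = kg·m⁻¹·s⁻².
  So Pa⁻¹ = kg⁻¹·m·s².
  Combining: Pa⁻¹·A = (kg⁻¹·m·s²) · A = kg⁻¹·m·s²·A.
Right side:
  N = kg·m/s² = kg·m·s⁻² (force = mass × acceleration).
  So N⁻¹ = kg⁻¹·m⁻¹·s².
  Pa = N/m² (pressure = force per area),
      = kg·m⁻¹·s⁻².
  So Pa⁻¹ = kg⁻¹·m·s².
  W = J/s (power = energy per time),
      = kg·m²·s⁻³.
  So W⁻¹ = kg⁻¹·m⁻²·s³.
  Ω = V/A (resistance = voltage per current),
      = kg·m²·s⁻³·A⁻².
  Combining: N⁻¹·m·s⁻²·Pa⁻¹·W⁻¹·A³·Ω·kg = (kg⁻¹·m⁻¹·s²) · m · s⁻² · (kg⁻¹·m·s²) · (kg⁻¹·m⁻²·s³) · A³ · (kg·m²·s⁻³·A⁻²) · kg = kg⁻¹·m·s²·A.
Both reduce to kg⁻¹·m·s²·A.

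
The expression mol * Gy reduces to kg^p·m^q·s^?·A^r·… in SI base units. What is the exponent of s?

Gy = J/kg (absorbed dose = energy per mass),
    = m²·s⁻².
Combining: mol·Gy = mol · (m²·s⁻²) = m²·s⁻²·mol.
The exponent of s is -2.

-2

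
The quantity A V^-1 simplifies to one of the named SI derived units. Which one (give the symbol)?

V = W/A (potential = power per current),
    = kg·m²·s⁻³·A⁻¹.
So V⁻¹ = kg⁻¹·m⁻²·s³·A.
Combining: A·V⁻¹ = A · (kg⁻¹·m⁻²·s³·A) = kg⁻¹·m⁻²·s³·A².
kg⁻¹·m⁻²·s³·A² is the base-SI form of the siemens.

S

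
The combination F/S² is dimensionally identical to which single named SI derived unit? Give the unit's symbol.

F = C/V (capacitance = charge per voltage),
    = A·s/(kg·m²·s⁻³·A⁻¹) (substituting C and V),
    = kg⁻¹·m⁻²·s⁴·A².
S = 1/Ω (conductance is reciprocal resistance),
    = kg⁻¹·m⁻²·s³·A².
So S⁻² = kg²·m⁴·s⁻⁶·A⁻⁴.
Combining: F·S⁻² = (kg⁻¹·m⁻²·s⁴·A²) · (kg²·m⁴·s⁻⁶·A⁻⁴) = kg·m²·s⁻²·A⁻².
kg·m²·s⁻²·A⁻² is the base-SI form of the henry.

H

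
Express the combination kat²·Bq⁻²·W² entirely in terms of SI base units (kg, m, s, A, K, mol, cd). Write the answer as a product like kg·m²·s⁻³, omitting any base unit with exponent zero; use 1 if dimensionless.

kat = mol/s = s⁻¹·mol (catalytic activity).
So kat² = s⁻²·mol².
Bq = 1/s = s⁻¹ (activity is decays per second).
So Bq⁻² = s².
W = J/s (power = energy per time),
    = kg·m²·s⁻³.
So W² = kg²·m⁴·s⁻⁶.
Combining: kat²·Bq⁻²·W² = (s⁻²·mol²) · s² · (kg²·m⁴·s⁻⁶) = kg²·m⁴·s⁻⁶·mol².

kg²·m⁴·s⁻⁶·mol²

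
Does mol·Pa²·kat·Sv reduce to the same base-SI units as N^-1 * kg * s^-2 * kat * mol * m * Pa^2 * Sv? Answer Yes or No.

Left side:
  Pa = kg·m⁻¹·s⁻².
  So Pa² = kg²·m⁻²·s⁻⁴.
  kat = s⁻¹·mol.
  Sv = m²·s⁻².
  Combining: mol·Pa²·kat·Sv = mol · (kg²·m⁻²·s⁻⁴) · (s⁻¹·mol) · (m²·s⁻²) = kg²·s⁻⁷·mol².
Right side:
  N = kg·m/s² = kg·m·s⁻² (force = mass × acceleration).
  So N⁻¹ = kg⁻¹·m⁻¹·s².
  kat = mol/s = s⁻¹·mol (catalytic activity).
  Pa = N/m² (pressure = force per area),
      = kg·m⁻¹·s⁻².
  So Pa² = kg²·m⁻²·s⁻⁴.
  Sv = J/kg (equivalent dose = energy per mass),
      = m²·s⁻².
  Combining: N⁻¹·kg·s⁻²·kat·mol·m·Pa²·Sv = (kg⁻¹·m⁻¹·s²) · kg · s⁻² · (s⁻¹·mol) · mol · m · (kg²·m⁻²·s⁻⁴) · (m²·s⁻²) = kg²·s⁻⁷·mol².
Both reduce to kg²·s⁻⁷·mol².

Yes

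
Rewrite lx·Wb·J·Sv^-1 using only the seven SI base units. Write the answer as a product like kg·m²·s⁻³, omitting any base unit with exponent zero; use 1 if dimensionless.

lx = lm/m² (illuminance = luminous flux per area),
    = m⁻²·cd.
Wb = V·s (flux: a volt is a weber per second),
    = kg·m²·s⁻²·A⁻¹.
J = N·m (work = force × distance),
    = kg·m²·s⁻².
Sv = J/kg (equivalent dose = energy per mass),
    = m²·s⁻².
So Sv⁻¹ = m⁻²·s².
Combining: lx·Wb·J·Sv⁻¹ = (m⁻²·cd) · (kg·m²·s⁻²·A⁻¹) · (kg·m²·s⁻²) · (m⁻²·s²) = kg²·s⁻²·A⁻¹·cd.

kg²·s⁻²·A⁻¹·cd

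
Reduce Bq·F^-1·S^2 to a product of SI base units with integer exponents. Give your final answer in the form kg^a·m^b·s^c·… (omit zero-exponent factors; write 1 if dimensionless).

Bq = 1/s = s⁻¹ (activity is decays per second).
F = C/V (capacitance = charge per voltage),
    = A·s/(kg·m²·s⁻³·A⁻¹) (substituting C and V),
    = kg⁻¹·m⁻²·s⁴·A².
So F⁻¹ = kg·m²·s⁻⁴·A⁻².
S = 1/Ω (conductance is reciprocal resistance),
    = kg⁻¹·m⁻²·s³·A².
So S² = kg⁻²·m⁻⁴·s⁶·A⁴.
Combining: Bq·F⁻¹·S² = s⁻¹ · (kg·m²·s⁻⁴·A⁻²) · (kg⁻²·m⁻⁴·s⁶·A⁴) = kg⁻¹·m⁻²·s·A².

kg⁻¹·m⁻²·s·A²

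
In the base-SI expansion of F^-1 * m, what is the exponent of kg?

F = kg⁻¹·m⁻²·s⁴·A².
So F⁻¹ = kg·m²·s⁻⁴·A⁻².
Combining: F⁻¹·m = (kg·m²·s⁻⁴·A⁻²) · m = kg·m³·s⁻⁴·A⁻².
The exponent of kg is 1.

1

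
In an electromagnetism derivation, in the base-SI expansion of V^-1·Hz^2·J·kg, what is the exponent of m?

0

V = W/A (potential = power per current),
    = kg·m²·s⁻³·A⁻¹.
So V⁻¹ = kg⁻¹·m⁻²·s³·A.
Hz = 1/s = s⁻¹ (frequency is cycles per second).
So Hz² = s⁻².
J = N·m (work = force × distance),
    = kg·m²·s⁻².
Combining: V⁻¹·Hz²·J·kg = (kg⁻¹·m⁻²·s³·A) · s⁻² · (kg·m²·s⁻²) · kg = kg·s⁻¹·A.
The exponent of m is 0.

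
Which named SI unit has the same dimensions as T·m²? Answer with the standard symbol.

T = kg·s⁻²·A⁻¹.
Combining: T·m² = (kg·s⁻²·A⁻¹) · m² = kg·m²·s⁻²·A⁻¹.
kg·m²·s⁻²·A⁻¹ is the base-SI form of the weber.

Wb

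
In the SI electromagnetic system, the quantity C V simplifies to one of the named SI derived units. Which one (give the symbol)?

J

C = s·A.
V = kg·m²·s⁻³·A⁻¹.
Combining: C·V = (s·A) · (kg·m²·s⁻³·A⁻¹) = kg·m²·s⁻².
kg·m²·s⁻² is the base-SI form of the joule.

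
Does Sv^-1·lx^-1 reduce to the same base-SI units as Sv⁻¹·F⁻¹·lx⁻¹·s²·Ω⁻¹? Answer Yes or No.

No

Left side:
  Sv = m²·s⁻².
  So Sv⁻¹ = m⁻²·s².
  lx = m⁻²·cd.
  So lx⁻¹ = m²·cd⁻¹.
  Combining: Sv⁻¹·lx⁻¹ = (m⁻²·s²) · (m²·cd⁻¹) = s²·cd⁻¹.
Right side:
  Sv = J/kg (equivalent dose = energy per mass),
      = m²·s⁻².
  So Sv⁻¹ = m⁻²·s².
  F = C/V (capacitance = charge per voltage),
      = A·s/(kg·m²·s⁻³·A⁻¹) (substituting C and V),
      = kg⁻¹·m⁻²·s⁴·A².
  So F⁻¹ = kg·m²·s⁻⁴·A⁻².
  lx = lm/m² (illuminance = luminous flux per area),
      = m⁻²·cd.
  So lx⁻¹ = m²·cd⁻¹.
  Ω = V/A (resistance = voltage per current),
      = kg·m²·s⁻³·A⁻².
  So Ω⁻¹ = kg⁻¹·m⁻²·s³·A².
  Combining: Sv⁻¹·F⁻¹·lx⁻¹·s²·Ω⁻¹ = (m⁻²·s²) · (kg·m²·s⁻⁴·A⁻²) · (m²·cd⁻¹) · s² · (kg⁻¹·m⁻²·s³·A²) = s³·cd⁻¹.
Left is s²·cd⁻¹; right is s³·cd⁻¹ — different.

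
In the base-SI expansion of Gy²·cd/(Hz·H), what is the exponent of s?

-1

Hz = s⁻¹.
So Hz⁻¹ = s.
H = kg·m²·s⁻²·A⁻².
So H⁻¹ = kg⁻¹·m⁻²·s²·A².
Gy = m²·s⁻².
So Gy² = m⁴·s⁻⁴.
Combining: Hz⁻¹·H⁻¹·Gy²·cd = s · (kg⁻¹·m⁻²·s²·A²) · (m⁴·s⁻⁴) · cd = kg⁻¹·m²·s⁻¹·A²·cd.
The exponent of s is -1.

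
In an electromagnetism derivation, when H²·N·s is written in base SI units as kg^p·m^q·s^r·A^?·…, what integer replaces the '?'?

-4

H = Wb/A (inductance = flux per current),
    = kg·m²·s⁻²·A⁻².
So H² = kg²·m⁴·s⁻⁴·A⁻⁴.
N = kg·m/s² = kg·m·s⁻² (force = mass × acceleration).
Combining: H²·N·s = (kg²·m⁴·s⁻⁴·A⁻⁴) · (kg·m·s⁻²) · s = kg³·m⁵·s⁻⁵·A⁻⁴.
The exponent of A is -4.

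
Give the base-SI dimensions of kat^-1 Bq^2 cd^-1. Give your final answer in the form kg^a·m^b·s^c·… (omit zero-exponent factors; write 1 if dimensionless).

s⁻¹·mol⁻¹·cd⁻¹

kat = s⁻¹·mol.
So kat⁻¹ = s·mol⁻¹.
Bq = s⁻¹.
So Bq² = s⁻².
Combining: kat⁻¹·Bq²·cd⁻¹ = (s·mol⁻¹) · s⁻² · cd⁻¹ = s⁻¹·mol⁻¹·cd⁻¹.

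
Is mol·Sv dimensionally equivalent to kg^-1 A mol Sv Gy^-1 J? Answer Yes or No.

No

Left side:
  Sv = J/kg (equivalent dose = energy per mass),
      = m²·s⁻².
  Combining: mol·Sv = mol · (m²·s⁻²) = m²·s⁻²·mol.
Right side:
  Sv = m²·s⁻².
  Gy = m²·s⁻².
  So Gy⁻¹ = m⁻²·s².
  J = kg·m²·s⁻².
  Combining: kg⁻¹·A·mol·Sv·Gy⁻¹·J = kg⁻¹ · A · mol · (m²·s⁻²) · (m⁻²·s²) · (kg·m²·s⁻²) = m²·s⁻²·A·mol.
Left is m²·s⁻²·mol; right is m²·s⁻²·A·mol — different.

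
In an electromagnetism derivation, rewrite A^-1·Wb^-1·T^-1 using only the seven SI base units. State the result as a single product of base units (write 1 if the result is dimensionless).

kg⁻²·m⁻²·s⁴·A

Wb = kg·m²·s⁻²·A⁻¹.
So Wb⁻¹ = kg⁻¹·m⁻²·s²·A.
T = kg·s⁻²·A⁻¹.
So T⁻¹ = kg⁻¹·s²·A.
Combining: A⁻¹·Wb⁻¹·T⁻¹ = A⁻¹ · (kg⁻¹·m⁻²·s²·A) · (kg⁻¹·s²·A) = kg⁻²·m⁻²·s⁴·A.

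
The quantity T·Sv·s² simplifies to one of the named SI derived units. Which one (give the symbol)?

T = Wb/m² (flux density = flux per area),
    = kg·s⁻²·A⁻¹.
Sv = J/kg (equivalent dose = energy per mass),
    = m²·s⁻².
Combining: T·Sv·s² = (kg·s⁻²·A⁻¹) · (m²·s⁻²) · s² = kg·m²·s⁻²·A⁻¹.
kg·m²·s⁻²·A⁻¹ is the base-SI form of the weber.

Wb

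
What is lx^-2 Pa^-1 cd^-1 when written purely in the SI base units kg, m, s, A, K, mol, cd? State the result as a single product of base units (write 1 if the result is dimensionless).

lx = lm/m² (illuminance = luminous flux per area),
    = m⁻²·cd.
So lx⁻² = m⁴·cd⁻².
Pa = N/m² (pressure = force per area),
    = kg·m⁻¹·s⁻².
So Pa⁻¹ = kg⁻¹·m·s².
Combining: lx⁻²·Pa⁻¹·cd⁻¹ = (m⁴·cd⁻²) · (kg⁻¹·m·s²) · cd⁻¹ = kg⁻¹·m⁵·s²·cd⁻³.

kg⁻¹·m⁵·s²·cd⁻³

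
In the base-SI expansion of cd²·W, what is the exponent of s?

-3

W = kg·m²·s⁻³.
Combining: cd²·W = cd² · (kg·m²·s⁻³) = kg·m²·s⁻³·cd².
The exponent of s is -3.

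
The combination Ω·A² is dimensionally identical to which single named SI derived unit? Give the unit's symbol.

W

Ω = V/A (resistance = voltage per current),
    = kg·m²·s⁻³·A⁻².
Combining: Ω·A² = (kg·m²·s⁻³·A⁻²) · A² = kg·m²·s⁻³.
kg·m²·s⁻³ is the base-SI form of the watt.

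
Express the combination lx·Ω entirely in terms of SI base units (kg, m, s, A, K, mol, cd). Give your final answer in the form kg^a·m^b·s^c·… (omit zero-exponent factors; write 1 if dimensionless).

lx = m⁻²·cd.
Ω = kg·m²·s⁻³·A⁻².
Combining: lx·Ω = (m⁻²·cd) · (kg·m²·s⁻³·A⁻²) = kg·s⁻³·A⁻²·cd.

kg·s⁻³·A⁻²·cd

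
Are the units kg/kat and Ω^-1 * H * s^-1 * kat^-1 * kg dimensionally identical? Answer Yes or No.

Yes

Left side:
  kat = mol/s = s⁻¹·mol (catalytic activity).
  So kat⁻¹ = s·mol⁻¹.
  Combining: kat⁻¹·kg = (s·mol⁻¹) · kg = kg·s·mol⁻¹.
Right side:
  Ω = kg·m²·s⁻³·A⁻².
  So Ω⁻¹ = kg⁻¹·m⁻²·s³·A².
  H = kg·m²·s⁻²·A⁻².
  kat = s⁻¹·mol.
  So kat⁻¹ = s·mol⁻¹.
  Combining: Ω⁻¹·H·s⁻¹·kat⁻¹·kg = (kg⁻¹·m⁻²·s³·A²) · (kg·m²·s⁻²·A⁻²) · s⁻¹ · (s·mol⁻¹) · kg = kg·s·mol⁻¹.
Both reduce to kg·s·mol⁻¹.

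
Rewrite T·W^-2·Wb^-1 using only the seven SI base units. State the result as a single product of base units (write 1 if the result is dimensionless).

kg⁻²·m⁻⁶·s⁶

T = Wb/m² (flux density = flux per area),
    = kg·s⁻²·A⁻¹.
W = J/s (power = energy per time),
    = kg·m²·s⁻³.
So W⁻² = kg⁻²·m⁻⁴·s⁶.
Wb = V·s (flux: a volt is a weber per second),
    = kg·m²·s⁻²·A⁻¹.
So Wb⁻¹ = kg⁻¹·m⁻²·s²·A.
Combining: T·W⁻²·Wb⁻¹ = (kg·s⁻²·A⁻¹) · (kg⁻²·m⁻⁴·s⁶) · (kg⁻¹·m⁻²·s²·A) = kg⁻²·m⁻⁶·s⁶.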